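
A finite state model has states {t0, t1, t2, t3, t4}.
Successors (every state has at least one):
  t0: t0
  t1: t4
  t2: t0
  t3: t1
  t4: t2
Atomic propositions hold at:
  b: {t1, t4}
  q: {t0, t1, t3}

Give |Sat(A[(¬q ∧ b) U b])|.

Sat(¬q) = {t2, t4}
Sat(¬q ∧ b) = {t4}
A[(¬q ∧ b) U b]: least fixpoint, start Z0 = Sat(b) = {t1, t4}, add states in Sat(¬q ∧ b) with every successor in Z. Already a fixed point.
Sat(A[(¬q ∧ b) U b]) = {t1, t4}
|Sat(A[(¬q ∧ b) U b])| = |{t1, t4}| = 2.

2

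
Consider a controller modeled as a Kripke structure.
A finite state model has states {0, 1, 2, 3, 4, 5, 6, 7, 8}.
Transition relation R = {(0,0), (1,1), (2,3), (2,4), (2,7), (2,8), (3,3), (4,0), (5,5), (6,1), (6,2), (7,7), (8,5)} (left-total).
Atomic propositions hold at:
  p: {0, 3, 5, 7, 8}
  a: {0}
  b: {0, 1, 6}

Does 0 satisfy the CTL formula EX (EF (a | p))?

Sat(a | p) = {0, 3, 5, 7, 8}
EF (a | p): least fixpoint, start Z0 = {0, 3, 5, 7, 8}, add states with some successor in Z. Z1 = {0, 2, 3, 4, 5, 7, 8}; Z2 = {0, 2, 3, 4, 5, 6, 7, 8}; fixed.
Sat(EF (a | p)) = {0, 2, 3, 4, 5, 6, 7, 8}
Sat(EX (EF (a | p))) = {s : some successor in {0, 2, 3, 4, 5, 6, 7, 8}} = {0, 2, 3, 4, 5, 6, 7, 8}
0 ∈ Sat(EX (EF (a | p))) = {0, 2, 3, 4, 5, 6, 7, 8}, so the formula holds at 0.

Yes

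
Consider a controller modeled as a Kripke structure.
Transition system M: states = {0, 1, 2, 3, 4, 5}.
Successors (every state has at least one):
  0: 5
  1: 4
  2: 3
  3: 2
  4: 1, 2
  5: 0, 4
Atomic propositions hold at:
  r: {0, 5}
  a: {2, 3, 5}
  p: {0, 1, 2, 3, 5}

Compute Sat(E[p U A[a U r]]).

A[a U r]: least fixpoint, start Z0 = Sat(r) = {0, 5}, add states in Sat(a) with every successor in Z. Already a fixed point.
Sat(A[a U r]) = {0, 5}
E[p U A[a U r]]: least fixpoint, start Z0 = Sat(A[a U r]) = {0, 5}, add states in Sat(p) with some successor in Z. Already a fixed point.
Sat(E[p U A[a U r]]) = {0, 5}

{0, 5}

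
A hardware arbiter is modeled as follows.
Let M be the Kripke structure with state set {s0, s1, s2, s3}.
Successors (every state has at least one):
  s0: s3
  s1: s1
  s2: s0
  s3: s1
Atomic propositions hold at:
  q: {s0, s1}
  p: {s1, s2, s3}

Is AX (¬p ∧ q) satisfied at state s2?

Yes

Sat(¬p) = {s0}
Sat(¬p ∧ q) = {s0}
Sat(AX (¬p ∧ q)) = {s : every successor in {s0}} = {s2}
s2 ∈ Sat(AX (¬p ∧ q)) = {s2}, so the formula holds at s2.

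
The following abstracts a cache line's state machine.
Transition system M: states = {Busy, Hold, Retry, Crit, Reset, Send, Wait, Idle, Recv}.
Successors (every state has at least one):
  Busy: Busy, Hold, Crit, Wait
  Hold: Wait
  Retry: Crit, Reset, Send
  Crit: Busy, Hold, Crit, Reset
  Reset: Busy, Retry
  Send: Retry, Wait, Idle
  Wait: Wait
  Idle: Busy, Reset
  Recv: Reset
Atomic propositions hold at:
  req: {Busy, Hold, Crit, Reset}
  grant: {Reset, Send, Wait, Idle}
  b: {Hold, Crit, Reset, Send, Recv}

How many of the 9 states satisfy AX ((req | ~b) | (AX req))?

Sat(~b) = {Busy, Retry, Wait, Idle}
Sat(req | ~b) = {Busy, Hold, Retry, Crit, Reset, Wait, Idle}
Sat(AX req) = {s : every successor in {Busy, Hold, Crit, Reset}} = {Crit, Idle, Recv}
Sat((req | ~b) | (AX req)) = {Busy, Hold, Retry, Crit, Reset, Wait, Idle, Recv}
Sat(AX ((req | ~b) | (AX req))) = {s : every successor in {Busy, Hold, Retry, Crit, Reset, Wait, Idle, Recv}} = {Busy, Hold, Crit, Reset, Send, Wait, Idle, Recv}
|Sat(AX ((req | ~b) | (AX req)))| = |{Busy, Hold, Crit, Reset, Send, Wait, Idle, Recv}| = 8.

8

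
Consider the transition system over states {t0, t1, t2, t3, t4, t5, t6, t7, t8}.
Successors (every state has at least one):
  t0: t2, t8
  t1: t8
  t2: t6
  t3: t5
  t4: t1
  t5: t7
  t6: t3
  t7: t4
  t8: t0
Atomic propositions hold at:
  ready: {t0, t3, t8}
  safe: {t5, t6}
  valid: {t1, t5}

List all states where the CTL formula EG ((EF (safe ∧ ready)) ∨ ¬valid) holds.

Sat(safe ∧ ready) = ∅
EF (safe ∧ ready): least fixpoint, start Z0 = ∅, add states with some successor in Z. Already a fixed point.
Sat(EF (safe ∧ ready)) = ∅
Sat(¬valid) = {t0, t2, t3, t4, t6, t7, t8}
Sat((EF (safe ∧ ready)) ∨ ¬valid) = {t0, t2, t3, t4, t6, t7, t8}
EG ((EF (safe ∧ ready)) ∨ ¬valid): greatest fixpoint, start Z0 = {t0, t2, t3, t4, t6, t7, t8}, keep only states in Sat with some successor in Z. Z1 = {t0, t2, t6, t7, t8}; Z2 = {t0, t2, t8}; Z3 = {t0, t8}; fixed.
Sat(EG ((EF (safe ∧ ready)) ∨ ¬valid)) = {t0, t8}

{t0, t8}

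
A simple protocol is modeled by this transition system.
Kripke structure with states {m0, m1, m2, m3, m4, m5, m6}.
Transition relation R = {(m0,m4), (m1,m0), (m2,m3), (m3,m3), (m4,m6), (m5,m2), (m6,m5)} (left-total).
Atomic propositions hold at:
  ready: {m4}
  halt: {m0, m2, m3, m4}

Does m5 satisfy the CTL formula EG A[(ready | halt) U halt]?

No

Sat(ready | halt) = {m0, m2, m3, m4}
A[(ready | halt) U halt]: least fixpoint, start Z0 = Sat(halt) = {m0, m2, m3, m4}, add states in Sat(ready | halt) with every successor in Z. Already a fixed point.
Sat(A[(ready | halt) U halt]) = {m0, m2, m3, m4}
EG A[(ready | halt) U halt]: greatest fixpoint, start Z0 = {m0, m2, m3, m4}, keep only states in Sat with some successor in Z. Z1 = {m0, m2, m3}; Z2 = {m2, m3}; fixed.
Sat(EG A[(ready | halt) U halt]) = {m2, m3}
m5 ∉ Sat(EG A[(ready | halt) U halt]) = {m2, m3}, so the formula does not hold at m5.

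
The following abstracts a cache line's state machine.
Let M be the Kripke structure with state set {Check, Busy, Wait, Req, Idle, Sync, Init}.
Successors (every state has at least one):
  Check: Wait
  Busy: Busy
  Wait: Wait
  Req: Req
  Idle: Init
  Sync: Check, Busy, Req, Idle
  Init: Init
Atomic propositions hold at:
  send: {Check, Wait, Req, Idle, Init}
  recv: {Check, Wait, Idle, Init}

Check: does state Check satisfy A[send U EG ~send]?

Sat(~send) = {Busy, Sync}
EG ~send: greatest fixpoint, start Z0 = {Busy, Sync}, keep only states in Sat with some successor in Z. Already a fixed point.
Sat(EG ~send) = {Busy, Sync}
A[send U EG ~send]: least fixpoint, start Z0 = Sat(EG ~send) = {Busy, Sync}, add states in Sat(send) with every successor in Z. Already a fixed point.
Sat(A[send U EG ~send]) = {Busy, Sync}
Check ∉ Sat(A[send U EG ~send]) = {Busy, Sync}, so the formula does not hold at Check.

No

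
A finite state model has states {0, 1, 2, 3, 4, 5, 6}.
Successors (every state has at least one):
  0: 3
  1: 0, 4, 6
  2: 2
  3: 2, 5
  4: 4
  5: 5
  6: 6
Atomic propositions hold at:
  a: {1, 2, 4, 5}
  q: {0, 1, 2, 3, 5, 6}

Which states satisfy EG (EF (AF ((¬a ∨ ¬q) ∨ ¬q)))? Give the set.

Sat(¬a) = {0, 3, 6}
Sat(¬q) = {4}
Sat(¬a ∨ ¬q) = {0, 3, 4, 6}
Sat((¬a ∨ ¬q) ∨ ¬q) = {0, 3, 4, 6}
AF ((¬a ∨ ¬q) ∨ ¬q): least fixpoint, start Z0 = {0, 3, 4, 6}, add states with every successor in Z. Z1 = {0, 1, 3, 4, 6}; fixed.
Sat(AF ((¬a ∨ ¬q) ∨ ¬q)) = {0, 1, 3, 4, 6}
EF (AF ((¬a ∨ ¬q) ∨ ¬q)): least fixpoint, start Z0 = {0, 1, 3, 4, 6}, add states with some successor in Z. Already a fixed point.
Sat(EF (AF ((¬a ∨ ¬q) ∨ ¬q))) = {0, 1, 3, 4, 6}
EG (EF (AF ((¬a ∨ ¬q) ∨ ¬q))): greatest fixpoint, start Z0 = {0, 1, 3, 4, 6}, keep only states in Sat with some successor in Z. Z1 = {0, 1, 4, 6}; Z2 = {1, 4, 6}; fixed.
Sat(EG (EF (AF ((¬a ∨ ¬q) ∨ ¬q)))) = {1, 4, 6}

{1, 4, 6}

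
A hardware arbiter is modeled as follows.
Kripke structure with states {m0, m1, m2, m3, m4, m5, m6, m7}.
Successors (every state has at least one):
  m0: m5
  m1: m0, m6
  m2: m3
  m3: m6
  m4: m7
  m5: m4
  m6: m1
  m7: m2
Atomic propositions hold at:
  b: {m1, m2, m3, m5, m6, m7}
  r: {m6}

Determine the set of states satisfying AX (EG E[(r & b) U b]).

{m2, m3, m4, m6, m7}

Sat(r & b) = {m6}
E[(r & b) U b]: least fixpoint, start Z0 = Sat(b) = {m1, m2, m3, m5, m6, m7}, add states in Sat(r & b) with some successor in Z. Already a fixed point.
Sat(E[(r & b) U b]) = {m1, m2, m3, m5, m6, m7}
EG E[(r & b) U b]: greatest fixpoint, start Z0 = {m1, m2, m3, m5, m6, m7}, keep only states in Sat with some successor in Z. Z1 = {m1, m2, m3, m6, m7}; fixed.
Sat(EG E[(r & b) U b]) = {m1, m2, m3, m6, m7}
Sat(AX (EG E[(r & b) U b])) = {s : every successor in {m1, m2, m3, m6, m7}} = {m2, m3, m4, m6, m7}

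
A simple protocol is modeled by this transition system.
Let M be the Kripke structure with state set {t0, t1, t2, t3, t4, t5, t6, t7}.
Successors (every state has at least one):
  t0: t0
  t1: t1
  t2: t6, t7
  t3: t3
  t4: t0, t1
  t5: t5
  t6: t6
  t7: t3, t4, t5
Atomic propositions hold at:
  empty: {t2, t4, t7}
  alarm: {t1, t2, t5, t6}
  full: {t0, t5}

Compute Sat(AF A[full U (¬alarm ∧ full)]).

Sat(¬alarm) = {t0, t3, t4, t7}
Sat(¬alarm ∧ full) = {t0}
A[full U (¬alarm ∧ full)]: least fixpoint, start Z0 = Sat((¬alarm ∧ full)) = {t0}, add states in Sat(full) with every successor in Z. Already a fixed point.
Sat(A[full U (¬alarm ∧ full)]) = {t0}
AF A[full U (¬alarm ∧ full)]: least fixpoint, start Z0 = {t0}, add states with every successor in Z. Already a fixed point.
Sat(AF A[full U (¬alarm ∧ full)]) = {t0}

{t0}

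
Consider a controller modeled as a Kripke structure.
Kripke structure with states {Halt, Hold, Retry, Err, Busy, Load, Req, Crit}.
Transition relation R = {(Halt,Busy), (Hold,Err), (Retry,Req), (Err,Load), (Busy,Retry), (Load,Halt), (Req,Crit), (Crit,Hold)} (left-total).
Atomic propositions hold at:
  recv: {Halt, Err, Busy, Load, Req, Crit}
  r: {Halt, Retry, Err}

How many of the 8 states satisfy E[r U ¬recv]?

Sat(¬recv) = {Hold, Retry}
E[r U ¬recv]: least fixpoint, start Z0 = Sat(¬recv) = {Hold, Retry}, add states in Sat(r) with some successor in Z. Already a fixed point.
Sat(E[r U ¬recv]) = {Hold, Retry}
|Sat(E[r U ¬recv])| = |{Hold, Retry}| = 2.

2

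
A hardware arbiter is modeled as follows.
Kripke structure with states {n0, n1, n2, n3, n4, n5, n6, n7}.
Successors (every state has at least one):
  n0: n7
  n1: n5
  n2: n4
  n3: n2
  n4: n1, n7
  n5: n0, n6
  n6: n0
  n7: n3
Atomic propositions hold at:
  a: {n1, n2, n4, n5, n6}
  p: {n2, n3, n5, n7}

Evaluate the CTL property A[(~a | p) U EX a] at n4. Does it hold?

Sat(~a) = {n0, n3, n7}
Sat(~a | p) = {n0, n2, n3, n5, n7}
Sat(EX a) = {s : some successor in {n1, n2, n4, n5, n6}} = {n1, n2, n3, n4, n5}
A[(~a | p) U EX a]: least fixpoint, start Z0 = Sat(EX a) = {n1, n2, n3, n4, n5}, add states in Sat(~a | p) with every successor in Z. Z1 = {n1, n2, n3, n4, n5, n7}; Z2 = {n0, n1, n2, n3, n4, n5, n7}; fixed.
Sat(A[(~a | p) U EX a]) = {n0, n1, n2, n3, n4, n5, n7}
n4 ∈ Sat(A[(~a | p) U EX a]) = {n0, n1, n2, n3, n4, n5, n7}, so the formula holds at n4.

Yes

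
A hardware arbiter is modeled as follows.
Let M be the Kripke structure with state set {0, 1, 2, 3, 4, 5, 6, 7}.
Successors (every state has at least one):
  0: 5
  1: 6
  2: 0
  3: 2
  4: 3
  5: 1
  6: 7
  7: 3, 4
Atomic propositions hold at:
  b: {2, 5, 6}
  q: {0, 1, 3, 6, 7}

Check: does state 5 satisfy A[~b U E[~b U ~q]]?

Sat(~b) = {0, 1, 3, 4, 7}
Sat(~q) = {2, 4, 5}
E[~b U ~q]: least fixpoint, start Z0 = Sat(~q) = {2, 4, 5}, add states in Sat(~b) with some successor in Z. Z1 = {0, 2, 3, 4, 5, 7}; fixed.
Sat(E[~b U ~q]) = {0, 2, 3, 4, 5, 7}
A[~b U E[~b U ~q]]: least fixpoint, start Z0 = Sat(E[~b U ~q]) = {0, 2, 3, 4, 5, 7}, add states in Sat(~b) with every successor in Z. Already a fixed point.
Sat(A[~b U E[~b U ~q]]) = {0, 2, 3, 4, 5, 7}
5 ∈ Sat(A[~b U E[~b U ~q]]) = {0, 2, 3, 4, 5, 7}, so the formula holds at 5.

Yes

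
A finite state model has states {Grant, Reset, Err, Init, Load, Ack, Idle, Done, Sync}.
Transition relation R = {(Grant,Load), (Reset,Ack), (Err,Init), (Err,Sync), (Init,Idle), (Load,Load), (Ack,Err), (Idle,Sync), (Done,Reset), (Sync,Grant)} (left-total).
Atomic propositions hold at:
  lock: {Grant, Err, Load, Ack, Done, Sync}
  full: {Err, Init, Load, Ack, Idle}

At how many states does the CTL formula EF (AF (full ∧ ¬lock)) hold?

6

Sat(¬lock) = {Reset, Init, Idle}
Sat(full ∧ ¬lock) = {Init, Idle}
AF (full ∧ ¬lock): least fixpoint, start Z0 = {Init, Idle}, add states with every successor in Z. Already a fixed point.
Sat(AF (full ∧ ¬lock)) = {Init, Idle}
EF (AF (full ∧ ¬lock)): least fixpoint, start Z0 = {Init, Idle}, add states with some successor in Z. Z1 = {Err, Init, Idle}; Z2 = {Err, Init, Ack, Idle}; Z3 = {Reset, Err, Init, Ack, Idle}; Z4 = {Reset, Err, Init, Ack, Idle, Done}; fixed.
Sat(EF (AF (full ∧ ¬lock))) = {Reset, Err, Init, Ack, Idle, Done}
|Sat(EF (AF (full ∧ ¬lock)))| = |{Reset, Err, Init, Ack, Idle, Done}| = 6.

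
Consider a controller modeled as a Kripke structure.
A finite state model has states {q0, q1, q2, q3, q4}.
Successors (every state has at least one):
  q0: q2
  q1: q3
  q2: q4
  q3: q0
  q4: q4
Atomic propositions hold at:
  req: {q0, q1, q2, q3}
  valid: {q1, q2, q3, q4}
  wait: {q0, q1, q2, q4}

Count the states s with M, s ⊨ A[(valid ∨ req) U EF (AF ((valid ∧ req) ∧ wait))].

4

Sat(valid ∨ req) = {q0, q1, q2, q3, q4}
Sat(valid ∧ req) = {q1, q2, q3}
Sat((valid ∧ req) ∧ wait) = {q1, q2}
AF ((valid ∧ req) ∧ wait): least fixpoint, start Z0 = {q1, q2}, add states with every successor in Z. Z1 = {q0, q1, q2}; Z2 = {q0, q1, q2, q3}; fixed.
Sat(AF ((valid ∧ req) ∧ wait)) = {q0, q1, q2, q3}
EF (AF ((valid ∧ req) ∧ wait)): least fixpoint, start Z0 = {q0, q1, q2, q3}, add states with some successor in Z. Already a fixed point.
Sat(EF (AF ((valid ∧ req) ∧ wait))) = {q0, q1, q2, q3}
A[(valid ∨ req) U EF (AF ((valid ∧ req) ∧ wait))]: least fixpoint, start Z0 = Sat(EF (AF ((valid ∧ req) ∧ wait))) = {q0, q1, q2, q3}, add states in Sat(valid ∨ req) with every successor in Z. Already a fixed point.
Sat(A[(valid ∨ req) U EF (AF ((valid ∧ req) ∧ wait))]) = {q0, q1, q2, q3}
|Sat(A[(valid ∨ req) U EF (AF ((valid ∧ req) ∧ wait))])| = |{q0, q1, q2, q3}| = 4.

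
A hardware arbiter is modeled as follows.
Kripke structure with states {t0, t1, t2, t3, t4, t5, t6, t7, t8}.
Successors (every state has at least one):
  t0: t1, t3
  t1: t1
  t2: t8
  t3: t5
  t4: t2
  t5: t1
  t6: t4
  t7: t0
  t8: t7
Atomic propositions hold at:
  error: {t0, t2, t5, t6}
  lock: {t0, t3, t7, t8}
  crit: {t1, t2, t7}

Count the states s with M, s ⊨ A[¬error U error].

Sat(¬error) = {t1, t3, t4, t7, t8}
A[¬error U error]: least fixpoint, start Z0 = Sat(error) = {t0, t2, t5, t6}, add states in Sat(¬error) with every successor in Z. Z1 = {t0, t2, t3, t4, t5, t6, t7}; Z2 = {t0, t2, t3, t4, t5, t6, t7, t8}; fixed.
Sat(A[¬error U error]) = {t0, t2, t3, t4, t5, t6, t7, t8}
|Sat(A[¬error U error])| = |{t0, t2, t3, t4, t5, t6, t7, t8}| = 8.

8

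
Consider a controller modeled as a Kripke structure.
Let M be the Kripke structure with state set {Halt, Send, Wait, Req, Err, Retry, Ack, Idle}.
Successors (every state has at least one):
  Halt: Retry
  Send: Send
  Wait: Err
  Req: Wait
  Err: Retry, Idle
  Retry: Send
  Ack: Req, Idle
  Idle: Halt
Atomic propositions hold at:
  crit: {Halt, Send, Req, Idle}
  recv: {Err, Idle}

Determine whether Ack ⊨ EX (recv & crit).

Yes

Sat(recv & crit) = {Idle}
Sat(EX (recv & crit)) = {s : some successor in {Idle}} = {Err, Ack}
Ack ∈ Sat(EX (recv & crit)) = {Err, Ack}, so the formula holds at Ack.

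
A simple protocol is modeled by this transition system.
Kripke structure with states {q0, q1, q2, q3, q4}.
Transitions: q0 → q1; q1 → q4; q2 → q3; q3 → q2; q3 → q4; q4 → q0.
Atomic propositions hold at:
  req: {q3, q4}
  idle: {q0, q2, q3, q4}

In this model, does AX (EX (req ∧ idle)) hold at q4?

No

Sat(req ∧ idle) = {q3, q4}
Sat(EX (req ∧ idle)) = {s : some successor in {q3, q4}} = {q1, q2, q3}
Sat(AX (EX (req ∧ idle))) = {s : every successor in {q1, q2, q3}} = {q0, q2}
q4 ∉ Sat(AX (EX (req ∧ idle))) = {q0, q2}, so the formula does not hold at q4.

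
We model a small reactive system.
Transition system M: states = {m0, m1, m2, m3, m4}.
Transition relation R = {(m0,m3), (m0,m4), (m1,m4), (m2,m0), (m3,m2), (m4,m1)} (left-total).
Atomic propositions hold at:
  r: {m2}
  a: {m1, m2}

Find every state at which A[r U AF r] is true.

AF r: least fixpoint, start Z0 = {m2}, add states with every successor in Z. Z1 = {m2, m3}; fixed.
Sat(AF r) = {m2, m3}
A[r U AF r]: least fixpoint, start Z0 = Sat(AF r) = {m2, m3}, add states in Sat(r) with every successor in Z. Already a fixed point.
Sat(A[r U AF r]) = {m2, m3}

{m2, m3}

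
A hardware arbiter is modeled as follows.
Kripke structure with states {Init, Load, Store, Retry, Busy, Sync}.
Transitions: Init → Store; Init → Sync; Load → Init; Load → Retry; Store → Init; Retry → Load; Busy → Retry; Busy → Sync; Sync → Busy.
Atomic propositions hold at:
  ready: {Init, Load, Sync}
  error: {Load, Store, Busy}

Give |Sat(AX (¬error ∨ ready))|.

4

Sat(¬error) = {Init, Retry, Sync}
Sat(¬error ∨ ready) = {Init, Load, Retry, Sync}
Sat(AX (¬error ∨ ready)) = {s : every successor in {Init, Load, Retry, Sync}} = {Load, Store, Retry, Busy}
|Sat(AX (¬error ∨ ready))| = |{Load, Store, Retry, Busy}| = 4.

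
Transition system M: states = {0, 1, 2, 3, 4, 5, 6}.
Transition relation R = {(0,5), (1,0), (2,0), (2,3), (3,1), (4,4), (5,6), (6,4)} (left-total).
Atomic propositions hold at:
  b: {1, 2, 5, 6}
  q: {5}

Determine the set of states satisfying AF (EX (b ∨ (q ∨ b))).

Sat(q ∨ b) = {1, 2, 5, 6}
Sat(b ∨ (q ∨ b)) = {1, 2, 5, 6}
Sat(EX (b ∨ (q ∨ b))) = {s : some successor in {1, 2, 5, 6}} = {0, 3, 5}
AF (EX (b ∨ (q ∨ b))): least fixpoint, start Z0 = {0, 3, 5}, add states with every successor in Z. Z1 = {0, 1, 2, 3, 5}; fixed.
Sat(AF (EX (b ∨ (q ∨ b)))) = {0, 1, 2, 3, 5}

{0, 1, 2, 3, 5}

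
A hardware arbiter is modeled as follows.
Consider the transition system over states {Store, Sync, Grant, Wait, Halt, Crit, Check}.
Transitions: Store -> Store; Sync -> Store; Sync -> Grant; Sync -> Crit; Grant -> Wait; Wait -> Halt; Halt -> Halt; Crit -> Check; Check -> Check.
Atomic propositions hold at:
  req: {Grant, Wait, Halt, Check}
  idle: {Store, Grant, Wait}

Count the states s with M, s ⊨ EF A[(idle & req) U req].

6

Sat(idle & req) = {Grant, Wait}
A[(idle & req) U req]: least fixpoint, start Z0 = Sat(req) = {Grant, Wait, Halt, Check}, add states in Sat(idle & req) with every successor in Z. Already a fixed point.
Sat(A[(idle & req) U req]) = {Grant, Wait, Halt, Check}
EF A[(idle & req) U req]: least fixpoint, start Z0 = {Grant, Wait, Halt, Check}, add states with some successor in Z. Z1 = {Sync, Grant, Wait, Halt, Crit, Check}; fixed.
Sat(EF A[(idle & req) U req]) = {Sync, Grant, Wait, Halt, Crit, Check}
|Sat(EF A[(idle & req) U req])| = |{Sync, Grant, Wait, Halt, Crit, Check}| = 6.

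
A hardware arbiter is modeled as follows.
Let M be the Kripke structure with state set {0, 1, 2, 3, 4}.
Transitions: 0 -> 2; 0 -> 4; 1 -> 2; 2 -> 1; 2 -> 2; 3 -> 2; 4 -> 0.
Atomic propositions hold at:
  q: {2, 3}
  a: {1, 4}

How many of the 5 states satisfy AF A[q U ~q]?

Sat(~q) = {0, 1, 4}
A[q U ~q]: least fixpoint, start Z0 = Sat(~q) = {0, 1, 4}, add states in Sat(q) with every successor in Z. Already a fixed point.
Sat(A[q U ~q]) = {0, 1, 4}
AF A[q U ~q]: least fixpoint, start Z0 = {0, 1, 4}, add states with every successor in Z. Already a fixed point.
Sat(AF A[q U ~q]) = {0, 1, 4}
|Sat(AF A[q U ~q])| = |{0, 1, 4}| = 3.

3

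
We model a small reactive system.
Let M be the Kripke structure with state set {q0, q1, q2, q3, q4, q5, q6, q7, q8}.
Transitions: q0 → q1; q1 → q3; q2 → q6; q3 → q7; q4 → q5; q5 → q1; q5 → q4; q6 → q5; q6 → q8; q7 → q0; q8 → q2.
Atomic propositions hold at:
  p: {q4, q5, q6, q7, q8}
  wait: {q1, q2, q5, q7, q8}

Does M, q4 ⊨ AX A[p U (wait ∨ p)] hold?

Yes

Sat(wait ∨ p) = {q1, q2, q4, q5, q6, q7, q8}
A[p U (wait ∨ p)]: least fixpoint, start Z0 = Sat((wait ∨ p)) = {q1, q2, q4, q5, q6, q7, q8}, add states in Sat(p) with every successor in Z. Already a fixed point.
Sat(A[p U (wait ∨ p)]) = {q1, q2, q4, q5, q6, q7, q8}
Sat(AX A[p U (wait ∨ p)]) = {s : every successor in {q1, q2, q4, q5, q6, q7, q8}} = {q0, q2, q3, q4, q5, q6, q8}
q4 ∈ Sat(AX A[p U (wait ∨ p)]) = {q0, q2, q3, q4, q5, q6, q8}, so the formula holds at q4.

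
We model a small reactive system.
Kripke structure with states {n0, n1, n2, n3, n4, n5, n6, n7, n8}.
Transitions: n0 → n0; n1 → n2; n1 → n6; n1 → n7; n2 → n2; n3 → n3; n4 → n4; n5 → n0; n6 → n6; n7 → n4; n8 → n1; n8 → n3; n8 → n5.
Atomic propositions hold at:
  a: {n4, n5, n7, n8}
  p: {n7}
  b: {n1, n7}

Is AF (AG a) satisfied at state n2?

AG a: greatest fixpoint, start Z0 = {n4, n5, n7, n8}, keep only states in Sat with every successor in Z. Z1 = {n4, n7}; fixed.
Sat(AG a) = {n4, n7}
AF (AG a): least fixpoint, start Z0 = {n4, n7}, add states with every successor in Z. Already a fixed point.
Sat(AF (AG a)) = {n4, n7}
n2 ∉ Sat(AF (AG a)) = {n4, n7}, so the formula does not hold at n2.

No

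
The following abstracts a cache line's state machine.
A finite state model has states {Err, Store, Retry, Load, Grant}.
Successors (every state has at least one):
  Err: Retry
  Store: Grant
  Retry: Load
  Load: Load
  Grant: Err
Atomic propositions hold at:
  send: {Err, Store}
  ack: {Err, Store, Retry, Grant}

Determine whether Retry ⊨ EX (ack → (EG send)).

EG send: greatest fixpoint, start Z0 = {Err, Store}, keep only states in Sat with some successor in Z. Z1 = ∅; fixed.
Sat(EG send) = ∅
Sat(ack → (EG send)) = {Load}
Sat(EX (ack → (EG send))) = {s : some successor in {Load}} = {Retry, Load}
Retry ∈ Sat(EX (ack → (EG send))) = {Retry, Load}, so the formula holds at Retry.

Yes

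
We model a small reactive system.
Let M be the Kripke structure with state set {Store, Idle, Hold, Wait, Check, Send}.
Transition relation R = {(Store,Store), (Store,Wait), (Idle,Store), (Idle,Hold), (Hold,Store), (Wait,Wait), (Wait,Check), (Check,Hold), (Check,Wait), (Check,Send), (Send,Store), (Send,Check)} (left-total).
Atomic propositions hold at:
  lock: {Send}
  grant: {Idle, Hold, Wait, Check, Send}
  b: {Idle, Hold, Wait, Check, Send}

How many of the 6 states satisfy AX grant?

Sat(AX grant) = {s : every successor in {Idle, Hold, Wait, Check, Send}} = {Wait, Check}
|Sat(AX grant)| = |{Wait, Check}| = 2.

2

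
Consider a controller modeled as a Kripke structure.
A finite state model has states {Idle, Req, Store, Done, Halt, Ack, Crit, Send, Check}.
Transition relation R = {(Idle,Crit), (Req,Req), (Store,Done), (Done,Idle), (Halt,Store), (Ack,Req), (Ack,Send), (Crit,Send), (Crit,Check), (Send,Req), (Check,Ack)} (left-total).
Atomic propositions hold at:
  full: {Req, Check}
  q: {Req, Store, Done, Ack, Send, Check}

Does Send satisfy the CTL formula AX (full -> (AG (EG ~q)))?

Sat(~q) = {Idle, Halt, Crit}
EG ~q: greatest fixpoint, start Z0 = {Idle, Halt, Crit}, keep only states in Sat with some successor in Z. Z1 = {Idle}; Z2 = ∅; fixed.
Sat(EG ~q) = ∅
AG (EG ~q): greatest fixpoint, start Z0 = ∅, keep only states in Sat with every successor in Z. Already a fixed point.
Sat(AG (EG ~q)) = ∅
Sat(full -> (AG (EG ~q))) = {Idle, Store, Done, Halt, Ack, Crit, Send}
Sat(AX (full -> (AG (EG ~q)))) = {s : every successor in {Idle, Store, Done, Halt, Ack, Crit, Send}} = {Idle, Store, Done, Halt, Check}
Send ∉ Sat(AX (full -> (AG (EG ~q)))) = {Idle, Store, Done, Halt, Check}, so the formula does not hold at Send.

No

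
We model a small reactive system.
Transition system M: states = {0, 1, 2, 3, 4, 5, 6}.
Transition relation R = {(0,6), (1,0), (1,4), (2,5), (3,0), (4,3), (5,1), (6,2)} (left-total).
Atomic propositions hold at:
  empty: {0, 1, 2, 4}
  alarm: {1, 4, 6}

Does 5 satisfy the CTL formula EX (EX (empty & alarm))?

Sat(empty & alarm) = {1, 4}
Sat(EX (empty & alarm)) = {s : some successor in {1, 4}} = {1, 5}
Sat(EX (EX (empty & alarm))) = {s : some successor in {1, 5}} = {2, 5}
5 ∈ Sat(EX (EX (empty & alarm))) = {2, 5}, so the formula holds at 5.

Yes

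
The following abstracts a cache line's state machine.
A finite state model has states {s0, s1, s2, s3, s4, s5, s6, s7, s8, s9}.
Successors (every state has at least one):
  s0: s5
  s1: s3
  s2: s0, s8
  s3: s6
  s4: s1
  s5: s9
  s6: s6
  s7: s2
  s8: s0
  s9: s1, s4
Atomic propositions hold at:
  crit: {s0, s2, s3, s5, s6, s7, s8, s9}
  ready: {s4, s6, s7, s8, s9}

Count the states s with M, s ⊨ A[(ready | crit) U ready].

9

Sat(ready | crit) = {s0, s2, s3, s4, s5, s6, s7, s8, s9}
A[(ready | crit) U ready]: least fixpoint, start Z0 = Sat(ready) = {s4, s6, s7, s8, s9}, add states in Sat(ready | crit) with every successor in Z. Z1 = {s3, s4, s5, s6, s7, s8, s9}; Z2 = {s0, s3, s4, s5, s6, s7, s8, s9}; Z3 = {s0, s2, s3, s4, s5, s6, s7, s8, s9}; fixed.
Sat(A[(ready | crit) U ready]) = {s0, s2, s3, s4, s5, s6, s7, s8, s9}
|Sat(A[(ready | crit) U ready])| = |{s0, s2, s3, s4, s5, s6, s7, s8, s9}| = 9.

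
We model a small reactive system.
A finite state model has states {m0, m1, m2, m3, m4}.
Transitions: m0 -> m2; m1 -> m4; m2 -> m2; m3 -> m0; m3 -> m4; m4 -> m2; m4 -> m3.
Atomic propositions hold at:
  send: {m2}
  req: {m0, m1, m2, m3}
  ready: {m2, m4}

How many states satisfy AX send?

2

Sat(AX send) = {s : every successor in {m2}} = {m0, m2}
|Sat(AX send)| = |{m0, m2}| = 2.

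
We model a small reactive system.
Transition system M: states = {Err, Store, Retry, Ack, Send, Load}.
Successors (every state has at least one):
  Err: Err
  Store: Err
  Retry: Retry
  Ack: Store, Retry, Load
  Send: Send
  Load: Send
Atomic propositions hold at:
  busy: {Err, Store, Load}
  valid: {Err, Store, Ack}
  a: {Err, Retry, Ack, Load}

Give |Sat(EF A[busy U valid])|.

3

A[busy U valid]: least fixpoint, start Z0 = Sat(valid) = {Err, Store, Ack}, add states in Sat(busy) with every successor in Z. Already a fixed point.
Sat(A[busy U valid]) = {Err, Store, Ack}
EF A[busy U valid]: least fixpoint, start Z0 = {Err, Store, Ack}, add states with some successor in Z. Already a fixed point.
Sat(EF A[busy U valid]) = {Err, Store, Ack}
|Sat(EF A[busy U valid])| = |{Err, Store, Ack}| = 3.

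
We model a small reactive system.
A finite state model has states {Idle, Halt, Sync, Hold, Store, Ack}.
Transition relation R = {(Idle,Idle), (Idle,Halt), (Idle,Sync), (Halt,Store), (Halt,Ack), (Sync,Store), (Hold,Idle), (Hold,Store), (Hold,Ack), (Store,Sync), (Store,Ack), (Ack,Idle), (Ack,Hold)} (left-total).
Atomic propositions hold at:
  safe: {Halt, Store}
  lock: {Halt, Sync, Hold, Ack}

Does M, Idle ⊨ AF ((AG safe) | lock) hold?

AG safe: greatest fixpoint, start Z0 = {Halt, Store}, keep only states in Sat with every successor in Z. Z1 = ∅; fixed.
Sat(AG safe) = ∅
Sat((AG safe) | lock) = {Halt, Sync, Hold, Ack}
AF ((AG safe) | lock): least fixpoint, start Z0 = {Halt, Sync, Hold, Ack}, add states with every successor in Z. Z1 = {Halt, Sync, Hold, Store, Ack}; fixed.
Sat(AF ((AG safe) | lock)) = {Halt, Sync, Hold, Store, Ack}
Idle ∉ Sat(AF ((AG safe) | lock)) = {Halt, Sync, Hold, Store, Ack}, so the formula does not hold at Idle.

No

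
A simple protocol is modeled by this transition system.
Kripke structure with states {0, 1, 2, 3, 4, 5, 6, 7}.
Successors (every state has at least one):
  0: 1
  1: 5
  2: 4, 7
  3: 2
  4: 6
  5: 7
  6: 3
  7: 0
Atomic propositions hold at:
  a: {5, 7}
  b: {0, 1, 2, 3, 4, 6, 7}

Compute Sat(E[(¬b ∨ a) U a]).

Sat(¬b) = {5}
Sat(¬b ∨ a) = {5, 7}
E[(¬b ∨ a) U a]: least fixpoint, start Z0 = Sat(a) = {5, 7}, add states in Sat(¬b ∨ a) with some successor in Z. Already a fixed point.
Sat(E[(¬b ∨ a) U a]) = {5, 7}

{5, 7}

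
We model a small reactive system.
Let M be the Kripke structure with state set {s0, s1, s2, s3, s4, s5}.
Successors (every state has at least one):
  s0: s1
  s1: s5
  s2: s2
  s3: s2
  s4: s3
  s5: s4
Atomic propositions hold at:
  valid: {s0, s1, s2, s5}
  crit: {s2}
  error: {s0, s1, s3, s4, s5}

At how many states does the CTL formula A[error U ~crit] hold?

5

Sat(~crit) = {s0, s1, s3, s4, s5}
A[error U ~crit]: least fixpoint, start Z0 = Sat(~crit) = {s0, s1, s3, s4, s5}, add states in Sat(error) with every successor in Z. Already a fixed point.
Sat(A[error U ~crit]) = {s0, s1, s3, s4, s5}
|Sat(A[error U ~crit])| = |{s0, s1, s3, s4, s5}| = 5.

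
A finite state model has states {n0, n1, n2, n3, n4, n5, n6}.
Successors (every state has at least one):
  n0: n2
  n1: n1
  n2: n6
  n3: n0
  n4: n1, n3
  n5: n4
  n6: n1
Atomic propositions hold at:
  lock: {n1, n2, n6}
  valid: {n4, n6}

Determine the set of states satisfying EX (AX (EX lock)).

{n0, n1, n2, n3, n4, n6}

Sat(EX lock) = {s : some successor in {n1, n2, n6}} = {n0, n1, n2, n4, n6}
Sat(AX (EX lock)) = {s : every successor in {n0, n1, n2, n4, n6}} = {n0, n1, n2, n3, n5, n6}
Sat(EX (AX (EX lock))) = {s : some successor in {n0, n1, n2, n3, n5, n6}} = {n0, n1, n2, n3, n4, n6}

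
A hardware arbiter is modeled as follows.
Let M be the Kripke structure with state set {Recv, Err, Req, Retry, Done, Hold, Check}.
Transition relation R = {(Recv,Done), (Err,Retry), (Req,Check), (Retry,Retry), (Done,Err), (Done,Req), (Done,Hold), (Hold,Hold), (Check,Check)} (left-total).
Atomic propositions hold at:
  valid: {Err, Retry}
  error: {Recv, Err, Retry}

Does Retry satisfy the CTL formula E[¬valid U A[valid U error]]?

Sat(¬valid) = {Recv, Req, Done, Hold, Check}
A[valid U error]: least fixpoint, start Z0 = Sat(error) = {Recv, Err, Retry}, add states in Sat(valid) with every successor in Z. Already a fixed point.
Sat(A[valid U error]) = {Recv, Err, Retry}
E[¬valid U A[valid U error]]: least fixpoint, start Z0 = Sat(A[valid U error]) = {Recv, Err, Retry}, add states in Sat(¬valid) with some successor in Z. Z1 = {Recv, Err, Retry, Done}; fixed.
Sat(E[¬valid U A[valid U error]]) = {Recv, Err, Retry, Done}
Retry ∈ Sat(E[¬valid U A[valid U error]]) = {Recv, Err, Retry, Done}, so the formula holds at Retry.

Yes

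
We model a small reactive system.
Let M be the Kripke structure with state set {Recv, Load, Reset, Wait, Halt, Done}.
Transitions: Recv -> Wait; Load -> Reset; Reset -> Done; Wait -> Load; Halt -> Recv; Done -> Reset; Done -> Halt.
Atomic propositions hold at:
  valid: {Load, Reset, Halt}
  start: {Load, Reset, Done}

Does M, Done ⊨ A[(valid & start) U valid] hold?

No

Sat(valid & start) = {Load, Reset}
A[(valid & start) U valid]: least fixpoint, start Z0 = Sat(valid) = {Load, Reset, Halt}, add states in Sat(valid & start) with every successor in Z. Already a fixed point.
Sat(A[(valid & start) U valid]) = {Load, Reset, Halt}
Done ∉ Sat(A[(valid & start) U valid]) = {Load, Reset, Halt}, so the formula does not hold at Done.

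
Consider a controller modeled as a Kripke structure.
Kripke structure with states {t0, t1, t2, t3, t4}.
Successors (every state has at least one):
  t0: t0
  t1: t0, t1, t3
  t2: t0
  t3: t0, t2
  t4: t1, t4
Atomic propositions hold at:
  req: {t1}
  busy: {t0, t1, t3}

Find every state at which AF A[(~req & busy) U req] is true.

{t1}

Sat(~req) = {t0, t2, t3, t4}
Sat(~req & busy) = {t0, t3}
A[(~req & busy) U req]: least fixpoint, start Z0 = Sat(req) = {t1}, add states in Sat(~req & busy) with every successor in Z. Already a fixed point.
Sat(A[(~req & busy) U req]) = {t1}
AF A[(~req & busy) U req]: least fixpoint, start Z0 = {t1}, add states with every successor in Z. Already a fixed point.
Sat(AF A[(~req & busy) U req]) = {t1}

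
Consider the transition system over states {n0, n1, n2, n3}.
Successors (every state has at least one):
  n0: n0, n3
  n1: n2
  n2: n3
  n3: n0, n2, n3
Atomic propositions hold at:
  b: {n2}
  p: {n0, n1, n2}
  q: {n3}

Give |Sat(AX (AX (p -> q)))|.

Sat(p -> q) = {n3}
Sat(AX (p -> q)) = {s : every successor in {n3}} = {n2}
Sat(AX (AX (p -> q))) = {s : every successor in {n2}} = {n1}
|Sat(AX (AX (p -> q)))| = |{n1}| = 1.

1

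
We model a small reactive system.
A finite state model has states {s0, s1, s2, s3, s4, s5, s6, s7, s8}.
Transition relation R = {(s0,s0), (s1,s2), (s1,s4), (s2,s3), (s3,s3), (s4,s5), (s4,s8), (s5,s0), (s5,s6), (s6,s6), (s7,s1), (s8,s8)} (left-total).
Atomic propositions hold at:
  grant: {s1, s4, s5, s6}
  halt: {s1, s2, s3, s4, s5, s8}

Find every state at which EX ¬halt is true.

Sat(¬halt) = {s0, s6, s7}
Sat(EX ¬halt) = {s : some successor in {s0, s6, s7}} = {s0, s5, s6}

{s0, s5, s6}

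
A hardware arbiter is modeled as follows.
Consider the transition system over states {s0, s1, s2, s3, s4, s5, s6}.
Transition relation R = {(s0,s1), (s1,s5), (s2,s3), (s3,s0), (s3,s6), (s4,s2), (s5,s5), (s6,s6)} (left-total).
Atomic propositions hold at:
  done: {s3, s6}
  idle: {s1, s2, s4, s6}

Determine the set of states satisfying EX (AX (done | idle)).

Sat(done | idle) = {s1, s2, s3, s4, s6}
Sat(AX (done | idle)) = {s : every successor in {s1, s2, s3, s4, s6}} = {s0, s2, s4, s6}
Sat(EX (AX (done | idle))) = {s : some successor in {s0, s2, s4, s6}} = {s3, s4, s6}

{s3, s4, s6}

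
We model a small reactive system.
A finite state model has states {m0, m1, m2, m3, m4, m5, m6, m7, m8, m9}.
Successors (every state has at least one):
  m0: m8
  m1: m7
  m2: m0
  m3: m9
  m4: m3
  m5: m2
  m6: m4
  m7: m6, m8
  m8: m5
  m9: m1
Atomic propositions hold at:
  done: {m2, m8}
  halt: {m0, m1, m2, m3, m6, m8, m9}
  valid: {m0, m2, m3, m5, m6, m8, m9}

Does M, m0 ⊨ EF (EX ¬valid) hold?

Sat(¬valid) = {m1, m4, m7}
Sat(EX ¬valid) = {s : some successor in {m1, m4, m7}} = {m1, m6, m9}
EF (EX ¬valid): least fixpoint, start Z0 = {m1, m6, m9}, add states with some successor in Z. Z1 = {m1, m3, m6, m7, m9}; Z2 = {m1, m3, m4, m6, m7, m9}; fixed.
Sat(EF (EX ¬valid)) = {m1, m3, m4, m6, m7, m9}
m0 ∉ Sat(EF (EX ¬valid)) = {m1, m3, m4, m6, m7, m9}, so the formula does not hold at m0.

No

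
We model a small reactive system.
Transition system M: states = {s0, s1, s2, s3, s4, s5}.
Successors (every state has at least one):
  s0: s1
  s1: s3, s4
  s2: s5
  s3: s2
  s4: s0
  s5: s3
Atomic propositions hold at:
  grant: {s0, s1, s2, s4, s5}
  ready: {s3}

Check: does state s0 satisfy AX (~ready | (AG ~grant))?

Sat(~ready) = {s0, s1, s2, s4, s5}
Sat(~grant) = {s3}
AG ~grant: greatest fixpoint, start Z0 = {s3}, keep only states in Sat with every successor in Z. Z1 = ∅; fixed.
Sat(AG ~grant) = ∅
Sat(~ready | (AG ~grant)) = {s0, s1, s2, s4, s5}
Sat(AX (~ready | (AG ~grant))) = {s : every successor in {s0, s1, s2, s4, s5}} = {s0, s2, s3, s4}
s0 ∈ Sat(AX (~ready | (AG ~grant))) = {s0, s2, s3, s4}, so the formula holds at s0.

Yes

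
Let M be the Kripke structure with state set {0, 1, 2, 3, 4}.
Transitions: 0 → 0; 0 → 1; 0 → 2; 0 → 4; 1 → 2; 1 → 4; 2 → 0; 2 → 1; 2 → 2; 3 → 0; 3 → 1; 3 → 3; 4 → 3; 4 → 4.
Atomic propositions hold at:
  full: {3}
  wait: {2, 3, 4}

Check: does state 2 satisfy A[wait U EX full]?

No

Sat(EX full) = {s : some successor in {3}} = {3, 4}
A[wait U EX full]: least fixpoint, start Z0 = Sat(EX full) = {3, 4}, add states in Sat(wait) with every successor in Z. Already a fixed point.
Sat(A[wait U EX full]) = {3, 4}
2 ∉ Sat(A[wait U EX full]) = {3, 4}, so the formula does not hold at 2.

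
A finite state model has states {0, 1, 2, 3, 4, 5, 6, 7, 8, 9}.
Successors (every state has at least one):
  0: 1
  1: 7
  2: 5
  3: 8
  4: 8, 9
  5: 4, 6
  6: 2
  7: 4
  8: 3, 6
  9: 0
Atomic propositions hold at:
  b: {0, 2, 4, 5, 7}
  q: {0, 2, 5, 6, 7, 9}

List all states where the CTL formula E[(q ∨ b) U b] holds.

Sat(q ∨ b) = {0, 2, 4, 5, 6, 7, 9}
E[(q ∨ b) U b]: least fixpoint, start Z0 = Sat(b) = {0, 2, 4, 5, 7}, add states in Sat(q ∨ b) with some successor in Z. Z1 = {0, 2, 4, 5, 6, 7, 9}; fixed.
Sat(E[(q ∨ b) U b]) = {0, 2, 4, 5, 6, 7, 9}

{0, 2, 4, 5, 6, 7, 9}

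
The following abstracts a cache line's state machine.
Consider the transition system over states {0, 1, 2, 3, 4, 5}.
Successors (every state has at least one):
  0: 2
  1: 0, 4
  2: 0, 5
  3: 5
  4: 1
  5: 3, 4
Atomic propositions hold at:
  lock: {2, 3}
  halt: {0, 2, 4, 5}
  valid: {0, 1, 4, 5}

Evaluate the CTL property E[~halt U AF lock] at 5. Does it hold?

Sat(~halt) = {1, 3}
AF lock: least fixpoint, start Z0 = {2, 3}, add states with every successor in Z. Z1 = {0, 2, 3}; fixed.
Sat(AF lock) = {0, 2, 3}
E[~halt U AF lock]: least fixpoint, start Z0 = Sat(AF lock) = {0, 2, 3}, add states in Sat(~halt) with some successor in Z. Z1 = {0, 1, 2, 3}; fixed.
Sat(E[~halt U AF lock]) = {0, 1, 2, 3}
5 ∉ Sat(E[~halt U AF lock]) = {0, 1, 2, 3}, so the formula does not hold at 5.

No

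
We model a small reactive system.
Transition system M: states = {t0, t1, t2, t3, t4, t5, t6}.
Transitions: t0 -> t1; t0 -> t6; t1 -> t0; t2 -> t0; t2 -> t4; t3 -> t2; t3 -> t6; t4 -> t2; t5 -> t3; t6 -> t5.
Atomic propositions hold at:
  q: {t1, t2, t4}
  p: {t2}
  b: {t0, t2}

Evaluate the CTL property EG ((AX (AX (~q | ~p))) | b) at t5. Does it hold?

Sat(~q) = {t0, t3, t5, t6}
Sat(~p) = {t0, t1, t3, t4, t5, t6}
Sat(~q | ~p) = {t0, t1, t3, t4, t5, t6}
Sat(AX (~q | ~p)) = {s : every successor in {t0, t1, t3, t4, t5, t6}} = {t0, t1, t2, t5, t6}
Sat(AX (AX (~q | ~p))) = {s : every successor in {t0, t1, t2, t5, t6}} = {t0, t1, t3, t4, t6}
Sat((AX (AX (~q | ~p))) | b) = {t0, t1, t2, t3, t4, t6}
EG ((AX (AX (~q | ~p))) | b): greatest fixpoint, start Z0 = {t0, t1, t2, t3, t4, t6}, keep only states in Sat with some successor in Z. Z1 = {t0, t1, t2, t3, t4}; fixed.
Sat(EG ((AX (AX (~q | ~p))) | b)) = {t0, t1, t2, t3, t4}
t5 ∉ Sat(EG ((AX (AX (~q | ~p))) | b)) = {t0, t1, t2, t3, t4}, so the formula does not hold at t5.

No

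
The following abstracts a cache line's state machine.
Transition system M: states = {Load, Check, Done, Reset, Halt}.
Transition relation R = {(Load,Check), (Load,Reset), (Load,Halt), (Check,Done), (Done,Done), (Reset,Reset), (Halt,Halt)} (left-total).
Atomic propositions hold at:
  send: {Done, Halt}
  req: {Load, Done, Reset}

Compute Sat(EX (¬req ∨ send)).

{Load, Check, Done, Halt}

Sat(¬req) = {Check, Halt}
Sat(¬req ∨ send) = {Check, Done, Halt}
Sat(EX (¬req ∨ send)) = {s : some successor in {Check, Done, Halt}} = {Load, Check, Done, Halt}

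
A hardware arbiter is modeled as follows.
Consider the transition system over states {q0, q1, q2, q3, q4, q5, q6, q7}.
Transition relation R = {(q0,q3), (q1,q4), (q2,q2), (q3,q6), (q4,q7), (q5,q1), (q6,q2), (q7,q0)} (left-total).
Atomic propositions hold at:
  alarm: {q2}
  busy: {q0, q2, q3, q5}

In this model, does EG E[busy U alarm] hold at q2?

E[busy U alarm]: least fixpoint, start Z0 = Sat(alarm) = {q2}, add states in Sat(busy) with some successor in Z. Already a fixed point.
Sat(E[busy U alarm]) = {q2}
EG E[busy U alarm]: greatest fixpoint, start Z0 = {q2}, keep only states in Sat with some successor in Z. Already a fixed point.
Sat(EG E[busy U alarm]) = {q2}
q2 ∈ Sat(EG E[busy U alarm]) = {q2}, so the formula holds at q2.

Yes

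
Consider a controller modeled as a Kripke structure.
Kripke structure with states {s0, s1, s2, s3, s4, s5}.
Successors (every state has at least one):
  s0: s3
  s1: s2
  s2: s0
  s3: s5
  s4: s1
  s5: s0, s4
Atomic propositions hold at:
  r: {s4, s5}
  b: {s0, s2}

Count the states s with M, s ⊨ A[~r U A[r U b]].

3

Sat(~r) = {s0, s1, s2, s3}
A[r U b]: least fixpoint, start Z0 = Sat(b) = {s0, s2}, add states in Sat(r) with every successor in Z. Already a fixed point.
Sat(A[r U b]) = {s0, s2}
A[~r U A[r U b]]: least fixpoint, start Z0 = Sat(A[r U b]) = {s0, s2}, add states in Sat(~r) with every successor in Z. Z1 = {s0, s1, s2}; fixed.
Sat(A[~r U A[r U b]]) = {s0, s1, s2}
|Sat(A[~r U A[r U b]])| = |{s0, s1, s2}| = 3.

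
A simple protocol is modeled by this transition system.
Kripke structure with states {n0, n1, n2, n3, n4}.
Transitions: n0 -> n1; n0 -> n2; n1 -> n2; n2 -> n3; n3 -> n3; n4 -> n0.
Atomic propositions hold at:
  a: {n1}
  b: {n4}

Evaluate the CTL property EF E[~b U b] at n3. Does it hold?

No

Sat(~b) = {n0, n1, n2, n3}
E[~b U b]: least fixpoint, start Z0 = Sat(b) = {n4}, add states in Sat(~b) with some successor in Z. Already a fixed point.
Sat(E[~b U b]) = {n4}
EF E[~b U b]: least fixpoint, start Z0 = {n4}, add states with some successor in Z. Already a fixed point.
Sat(EF E[~b U b]) = {n4}
n3 ∉ Sat(EF E[~b U b]) = {n4}, so the formula does not hold at n3.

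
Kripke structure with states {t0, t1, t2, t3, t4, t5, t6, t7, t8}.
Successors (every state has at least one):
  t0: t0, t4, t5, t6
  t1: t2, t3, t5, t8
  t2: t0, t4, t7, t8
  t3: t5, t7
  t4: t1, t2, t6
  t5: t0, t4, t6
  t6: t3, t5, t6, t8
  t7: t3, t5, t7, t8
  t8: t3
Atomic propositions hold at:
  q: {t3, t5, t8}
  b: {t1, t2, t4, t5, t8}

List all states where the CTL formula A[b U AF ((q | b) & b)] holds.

{t1, t2, t4, t5, t8}

Sat(q | b) = {t1, t2, t3, t4, t5, t8}
Sat((q | b) & b) = {t1, t2, t4, t5, t8}
AF ((q | b) & b): least fixpoint, start Z0 = {t1, t2, t4, t5, t8}, add states with every successor in Z. Already a fixed point.
Sat(AF ((q | b) & b)) = {t1, t2, t4, t5, t8}
A[b U AF ((q | b) & b)]: least fixpoint, start Z0 = Sat(AF ((q | b) & b)) = {t1, t2, t4, t5, t8}, add states in Sat(b) with every successor in Z. Already a fixed point.
Sat(A[b U AF ((q | b) & b)]) = {t1, t2, t4, t5, t8}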